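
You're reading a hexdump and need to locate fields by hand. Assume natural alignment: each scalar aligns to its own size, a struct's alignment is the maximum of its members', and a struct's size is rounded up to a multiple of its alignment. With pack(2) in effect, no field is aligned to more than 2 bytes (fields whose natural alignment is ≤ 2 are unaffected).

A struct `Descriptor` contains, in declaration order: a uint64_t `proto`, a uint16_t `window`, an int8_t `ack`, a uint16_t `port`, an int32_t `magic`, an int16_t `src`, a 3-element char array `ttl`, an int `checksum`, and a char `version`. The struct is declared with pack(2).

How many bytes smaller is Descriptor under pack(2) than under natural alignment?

10

natural layout:
  @0: proto [8B, align 8] → 8
  @8: window [2B, align 2] → 10
  @10: ack [1B, align 1] → 11
  +1 pad (align 2)
  @12: port [2B, align 2] → 14
  +2 pad (align 4)
  @16: magic [4B, align 4] → 20
  @20: src [2B, align 2] → 22
  @22: ttl [3B, align 1] → 25
  +3 pad (align 4)
  @28: checksum [4B, align 4] → 32
  @32: version [1B, align 1] → 33
  +7 tail pad (align 8)
  size 40, align 8
packed(2) layout:
  @0: proto [8B, align 2] → 8
  @8: window [2B, align 2] → 10
  @10: ack [1B, align 1] → 11
  +1 pad (align 2)
  @12: port [2B, align 2] → 14
  @14: magic [4B, align 2] → 18
  @18: src [2B, align 2] → 20
  @20: ttl [3B, align 1] → 23
  +1 pad (align 2)
  @24: checksum [4B, align 2] → 28
  @28: version [1B, align 1] → 29
  +1 tail pad (align 2)
  size 30, align 2
40 − 30 = 10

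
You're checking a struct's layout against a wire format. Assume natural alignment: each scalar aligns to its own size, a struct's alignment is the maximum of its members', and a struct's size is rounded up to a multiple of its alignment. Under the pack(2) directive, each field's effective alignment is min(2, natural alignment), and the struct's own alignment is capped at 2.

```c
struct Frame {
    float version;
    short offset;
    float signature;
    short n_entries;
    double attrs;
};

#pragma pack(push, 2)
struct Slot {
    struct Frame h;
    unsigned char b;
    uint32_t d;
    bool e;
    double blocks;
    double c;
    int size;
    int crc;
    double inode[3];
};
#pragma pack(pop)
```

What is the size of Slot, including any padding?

Frame: version at 0 (size 4, align 4) → ends 4; offset at 4 (size 2, align 2) → ends 6; pad 2 to align 4 for signature; signature at 8 (size 4, align 4) → ends 12; n_entries at 12 (size 2, align 2) → ends 14; pad 2 to align 8 for attrs; attrs at 16 (size 8, align 8) → ends 24; total 24 bytes, alignment 8
h at 0 (size 24, align 2) → ends 24
b at 24 (size 1, align 1) → ends 25
pad 1 to align 2 for d
d at 26 (size 4, align 2) → ends 30
e at 30 (size 1, align 1) → ends 31
pad 1 to align 2 for blocks
blocks at 32 (size 8, align 2) → ends 40
c at 40 (size 8, align 2) → ends 48
size at 48 (size 4, align 2) → ends 52
crc at 52 (size 4, align 2) → ends 56
inode at 56 (size 24, align 2) → ends 80
total 80 bytes, alignment 2

80 bytes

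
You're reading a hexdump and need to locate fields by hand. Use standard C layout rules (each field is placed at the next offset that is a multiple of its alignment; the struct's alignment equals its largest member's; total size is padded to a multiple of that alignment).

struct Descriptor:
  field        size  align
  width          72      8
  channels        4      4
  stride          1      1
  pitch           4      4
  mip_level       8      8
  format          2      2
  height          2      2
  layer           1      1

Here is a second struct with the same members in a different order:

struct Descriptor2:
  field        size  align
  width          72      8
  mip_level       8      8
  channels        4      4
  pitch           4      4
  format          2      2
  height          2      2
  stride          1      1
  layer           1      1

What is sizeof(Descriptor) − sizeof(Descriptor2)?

8

@0: width [72B, align 8] → 72
@72: channels [4B, align 4] → 76
@76: stride [1B, align 1] → 77
+3 pad (align 4)
@80: pitch [4B, align 4] → 84
+4 pad (align 8)
@88: mip_level [8B, align 8] → 96
@96: format [2B, align 2] → 98
@98: height [2B, align 2] → 100
@100: layer [1B, align 1] → 101
+3 tail pad (align 8)
size 104, align 8
— Descriptor2 —
@0: width [72B, align 8] → 72
@72: mip_level [8B, align 8] → 80
@80: channels [4B, align 4] → 84
@84: pitch [4B, align 4] → 88
@88: format [2B, align 2] → 90
@90: height [2B, align 2] → 92
@92: stride [1B, align 1] → 93
@93: layer [1B, align 1] → 94
+2 tail pad (align 8)
size 96, align 8
104 − 96 = 8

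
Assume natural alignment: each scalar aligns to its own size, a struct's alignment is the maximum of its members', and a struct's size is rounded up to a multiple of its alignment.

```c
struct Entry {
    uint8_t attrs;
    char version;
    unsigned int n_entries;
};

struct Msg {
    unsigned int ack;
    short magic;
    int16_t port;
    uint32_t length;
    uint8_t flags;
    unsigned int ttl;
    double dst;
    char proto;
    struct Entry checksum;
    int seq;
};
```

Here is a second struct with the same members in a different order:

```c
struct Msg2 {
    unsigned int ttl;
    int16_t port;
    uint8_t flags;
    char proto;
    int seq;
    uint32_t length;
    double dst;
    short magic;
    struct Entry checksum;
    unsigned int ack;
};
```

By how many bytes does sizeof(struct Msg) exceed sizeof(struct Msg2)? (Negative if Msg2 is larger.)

Entry: @0: attrs [1B, align 1] → 1; @1: version [1B, align 1] → 2; +2 pad (align 4); @4: n_entries [4B, align 4] → 8; size 8, align 4
@0: ack [4B, align 4] → 4
@4: magic [2B, align 2] → 6
@6: port [2B, align 2] → 8
@8: length [4B, align 4] → 12
@12: flags [1B, align 1] → 13
+3 pad (align 4)
@16: ttl [4B, align 4] → 20
+4 pad (align 8)
@24: dst [8B, align 8] → 32
@32: proto [1B, align 1] → 33
+3 pad (align 4)
@36: checksum [8B, align 4] → 44
@44: seq [4B, align 4] → 48
size 48, align 8
— Msg2 —
@0: ttl [4B, align 4] → 4
@4: port [2B, align 2] → 6
@6: flags [1B, align 1] → 7
@7: proto [1B, align 1] → 8
@8: seq [4B, align 4] → 12
@12: length [4B, align 4] → 16
@16: dst [8B, align 8] → 24
@24: magic [2B, align 2] → 26
+2 pad (align 4)
@28: checksum [8B, align 4] → 36
@36: ack [4B, align 4] → 40
size 40, align 8
48 − 40 = 8

8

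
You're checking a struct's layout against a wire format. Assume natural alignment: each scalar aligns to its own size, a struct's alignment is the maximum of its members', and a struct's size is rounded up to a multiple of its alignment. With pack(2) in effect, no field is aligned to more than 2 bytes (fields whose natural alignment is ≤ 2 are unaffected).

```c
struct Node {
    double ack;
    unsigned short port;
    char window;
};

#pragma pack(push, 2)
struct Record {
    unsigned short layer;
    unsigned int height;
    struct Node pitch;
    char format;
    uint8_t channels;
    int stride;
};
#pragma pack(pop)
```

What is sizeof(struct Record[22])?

Node: @0: ack [8B, align 8] → 8; @8: port [2B, align 2] → 10; @10: window [1B, align 1] → 11; +5 tail pad (align 8); size 16, align 8
@0: layer [2B, align 2] → 2
@2: height [4B, align 2] → 6
@6: pitch [16B, align 2] → 22
@22: format [1B, align 1] → 23
@23: channels [1B, align 1] → 24
@24: stride [4B, align 2] → 28
size 28, align 2
array of 22: 22 × 28 = 616

616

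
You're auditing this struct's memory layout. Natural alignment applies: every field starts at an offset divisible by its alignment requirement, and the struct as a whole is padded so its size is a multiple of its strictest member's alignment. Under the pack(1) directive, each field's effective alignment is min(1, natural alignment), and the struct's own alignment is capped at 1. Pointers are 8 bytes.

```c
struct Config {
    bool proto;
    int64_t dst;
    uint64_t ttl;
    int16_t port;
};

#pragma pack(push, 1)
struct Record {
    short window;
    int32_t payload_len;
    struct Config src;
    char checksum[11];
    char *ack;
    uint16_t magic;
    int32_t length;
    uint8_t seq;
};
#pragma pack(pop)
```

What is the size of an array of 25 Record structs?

1600

Config: @0: proto [1B, align 1] → 1; +7 pad (align 8); @8: dst [8B, align 8] → 16; @16: ttl [8B, align 8] → 24; @24: port [2B, align 2] → 26; +6 tail pad (align 8); size 32, align 8
@0: window [2B, align 1] → 2
@2: payload_len [4B, align 1] → 6
@6: src [32B, align 1] → 38
@38: checksum [11B, align 1] → 49
@49: ack [8B, align 1] → 57
@57: magic [2B, align 1] → 59
@59: length [4B, align 1] → 63
@63: seq [1B, align 1] → 64
size 64, align 1
array of 25: 25 × 64 = 1600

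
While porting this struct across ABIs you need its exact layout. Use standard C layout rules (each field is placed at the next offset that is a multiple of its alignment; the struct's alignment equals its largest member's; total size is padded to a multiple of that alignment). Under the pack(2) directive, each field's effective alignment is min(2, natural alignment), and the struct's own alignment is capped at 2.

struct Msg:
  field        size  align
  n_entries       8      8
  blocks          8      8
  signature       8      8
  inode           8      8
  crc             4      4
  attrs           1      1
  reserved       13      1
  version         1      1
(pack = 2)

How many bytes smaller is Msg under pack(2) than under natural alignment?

natural layout:
  @0: n_entries [8B, align 8] → 8
  @8: blocks [8B, align 8] → 16
  @16: signature [8B, align 8] → 24
  @24: inode [8B, align 8] → 32
  @32: crc [4B, align 4] → 36
  @36: attrs [1B, align 1] → 37
  @37: reserved [13B, align 1] → 50
  @50: version [1B, align 1] → 51
  +5 tail pad (align 8)
  size 56, align 8
packed(2) layout:
  @0: n_entries [8B, align 2] → 8
  @8: blocks [8B, align 2] → 16
  @16: signature [8B, align 2] → 24
  @24: inode [8B, align 2] → 32
  @32: crc [4B, align 2] → 36
  @36: attrs [1B, align 1] → 37
  @37: reserved [13B, align 1] → 50
  @50: version [1B, align 1] → 51
  +1 tail pad (align 2)
  size 52, align 2
56 − 52 = 4

4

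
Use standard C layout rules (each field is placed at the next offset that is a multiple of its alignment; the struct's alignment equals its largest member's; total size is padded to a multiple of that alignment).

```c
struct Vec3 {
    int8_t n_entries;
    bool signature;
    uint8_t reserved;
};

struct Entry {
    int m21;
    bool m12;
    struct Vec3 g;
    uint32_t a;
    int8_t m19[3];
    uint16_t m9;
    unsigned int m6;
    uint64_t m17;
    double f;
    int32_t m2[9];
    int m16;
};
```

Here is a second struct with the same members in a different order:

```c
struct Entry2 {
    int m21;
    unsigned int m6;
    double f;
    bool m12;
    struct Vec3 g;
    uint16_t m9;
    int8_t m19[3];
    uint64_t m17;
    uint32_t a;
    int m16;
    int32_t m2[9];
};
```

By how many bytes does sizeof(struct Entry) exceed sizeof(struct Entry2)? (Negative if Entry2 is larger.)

-8

Vec3: n_entries at 0 (size 1, align 1) → ends 1; signature at 1 (size 1, align 1) → ends 2; reserved at 2 (size 1, align 1) → ends 3; total 3 bytes, alignment 1
m21 at 0 (size 4, align 4) → ends 4
m12 at 4 (size 1, align 1) → ends 5
g at 5 (size 3, align 1) → ends 8
a at 8 (size 4, align 4) → ends 12
m19 at 12 (size 3, align 1) → ends 15
pad 1 to align 2 for m9
m9 at 16 (size 2, align 2) → ends 18
pad 2 to align 4 for m6
m6 at 20 (size 4, align 4) → ends 24
m17 at 24 (size 8, align 8) → ends 32
f at 32 (size 8, align 8) → ends 40
m2 at 40 (size 36, align 4) → ends 76
m16 at 76 (size 4, align 4) → ends 80
total 80 bytes, alignment 8
— Entry2 —
m21 at 0 (size 4, align 4) → ends 4
m6 at 4 (size 4, align 4) → ends 8
f at 8 (size 8, align 8) → ends 16
m12 at 16 (size 1, align 1) → ends 17
g at 17 (size 3, align 1) → ends 20
m9 at 20 (size 2, align 2) → ends 22
m19 at 22 (size 3, align 1) → ends 25
pad 7 to align 8 for m17
m17 at 32 (size 8, align 8) → ends 40
a at 40 (size 4, align 4) → ends 44
m16 at 44 (size 4, align 4) → ends 48
m2 at 48 (size 36, align 4) → ends 84
tail pad 4 to reach multiple of 8
total 88 bytes, alignment 8
80 − 88 = -8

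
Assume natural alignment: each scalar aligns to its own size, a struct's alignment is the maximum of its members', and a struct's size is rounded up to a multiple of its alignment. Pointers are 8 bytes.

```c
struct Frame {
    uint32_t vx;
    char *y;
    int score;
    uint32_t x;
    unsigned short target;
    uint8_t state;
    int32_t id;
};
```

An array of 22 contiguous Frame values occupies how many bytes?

704

0..4  vx  (4B, 4-aligned)
4..8  -- padding (4B)
8..16  y  (8B, 8-aligned)
16..20  score  (4B, 4-aligned)
20..24  x  (4B, 4-aligned)
24..26  target  (2B, 2-aligned)
26..27  state  (1B, 1-aligned)
27..28  -- padding (1B)
28..32  id  (4B, 4-aligned)
sizeof = 32, alignof = 8
array of 22: 22 × 32 = 704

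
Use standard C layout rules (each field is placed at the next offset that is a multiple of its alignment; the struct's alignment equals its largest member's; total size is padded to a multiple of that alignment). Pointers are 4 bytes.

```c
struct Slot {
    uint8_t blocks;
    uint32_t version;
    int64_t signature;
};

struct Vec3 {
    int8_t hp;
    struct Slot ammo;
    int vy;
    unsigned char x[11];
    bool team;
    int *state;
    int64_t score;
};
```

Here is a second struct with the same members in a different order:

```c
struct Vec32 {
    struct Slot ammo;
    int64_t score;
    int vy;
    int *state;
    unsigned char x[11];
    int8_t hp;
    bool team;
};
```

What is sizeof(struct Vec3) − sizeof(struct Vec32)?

8

Slot: blocks at 0 (size 1, align 1) → ends 1; pad 3 to align 4 for version; version at 4 (size 4, align 4) → ends 8; signature at 8 (size 8, align 8) → ends 16; total 16 bytes, alignment 8
hp at 0 (size 1, align 1) → ends 1
pad 7 to align 8 for ammo
ammo at 8 (size 16, align 8) → ends 24
vy at 24 (size 4, align 4) → ends 28
x at 28 (size 11, align 1) → ends 39
team at 39 (size 1, align 1) → ends 40
state at 40 (size 4, align 4) → ends 44
pad 4 to align 8 for score
score at 48 (size 8, align 8) → ends 56
total 56 bytes, alignment 8
— Vec32 —
ammo at 0 (size 16, align 8) → ends 16
score at 16 (size 8, align 8) → ends 24
vy at 24 (size 4, align 4) → ends 28
state at 28 (size 4, align 4) → ends 32
x at 32 (size 11, align 1) → ends 43
hp at 43 (size 1, align 1) → ends 44
team at 44 (size 1, align 1) → ends 45
tail pad 3 to reach multiple of 8
total 48 bytes, alignment 8
56 − 48 = 8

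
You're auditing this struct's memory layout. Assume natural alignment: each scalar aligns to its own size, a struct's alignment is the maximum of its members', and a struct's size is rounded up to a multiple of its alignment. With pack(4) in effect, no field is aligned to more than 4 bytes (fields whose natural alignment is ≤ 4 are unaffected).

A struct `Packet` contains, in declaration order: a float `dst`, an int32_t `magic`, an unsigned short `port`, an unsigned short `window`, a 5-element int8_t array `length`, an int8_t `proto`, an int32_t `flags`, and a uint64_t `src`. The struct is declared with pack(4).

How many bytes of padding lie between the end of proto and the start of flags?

2

0..4  dst  (4B, 4-aligned)
4..8  magic  (4B, 4-aligned)
8..10  port  (2B, 2-aligned)
10..12  window  (2B, 2-aligned)
12..17  length  (5B, 1-aligned)
17..18  proto  (1B, 1-aligned)
18..20  -- padding (2B)
20..24  flags  (4B, 4-aligned)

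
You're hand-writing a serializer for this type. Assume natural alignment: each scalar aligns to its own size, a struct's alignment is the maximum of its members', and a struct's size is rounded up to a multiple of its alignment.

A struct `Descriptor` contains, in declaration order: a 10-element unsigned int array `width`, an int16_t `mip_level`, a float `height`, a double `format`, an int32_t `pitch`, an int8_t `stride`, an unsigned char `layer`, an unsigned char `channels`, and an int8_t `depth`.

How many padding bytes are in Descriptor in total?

2

width at 0 (size 40, align 4) → ends 40
mip_level at 40 (size 2, align 2) → ends 42
pad 2 to align 4 for height
height at 44 (size 4, align 4) → ends 48
format at 48 (size 8, align 8) → ends 56
pitch at 56 (size 4, align 4) → ends 60
stride at 60 (size 1, align 1) → ends 61
layer at 61 (size 1, align 1) → ends 62
channels at 62 (size 1, align 1) → ends 63
depth at 63 (size 1, align 1) → ends 64
total 64 bytes, alignment 8
data bytes 62, size 64 → padding 2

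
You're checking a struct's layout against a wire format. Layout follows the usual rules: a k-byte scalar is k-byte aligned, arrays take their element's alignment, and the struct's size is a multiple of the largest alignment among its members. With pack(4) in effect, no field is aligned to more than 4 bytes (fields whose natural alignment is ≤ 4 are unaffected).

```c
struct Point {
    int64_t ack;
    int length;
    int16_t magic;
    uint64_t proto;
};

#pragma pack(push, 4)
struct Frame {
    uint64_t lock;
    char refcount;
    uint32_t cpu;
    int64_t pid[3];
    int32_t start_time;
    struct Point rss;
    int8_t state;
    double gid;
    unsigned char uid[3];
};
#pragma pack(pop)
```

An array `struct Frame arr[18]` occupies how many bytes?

1512

Point: ack at 0 (size 8, align 8) → ends 8; length at 8 (size 4, align 4) → ends 12; magic at 12 (size 2, align 2) → ends 14; pad 2 to align 8 for proto; proto at 16 (size 8, align 8) → ends 24; total 24 bytes, alignment 8
lock at 0 (size 8, align 4) → ends 8
refcount at 8 (size 1, align 1) → ends 9
pad 3 to align 4 for cpu
cpu at 12 (size 4, align 4) → ends 16
pid at 16 (size 24, align 4) → ends 40
start_time at 40 (size 4, align 4) → ends 44
rss at 44 (size 24, align 4) → ends 68
state at 68 (size 1, align 1) → ends 69
pad 3 to align 4 for gid
gid at 72 (size 8, align 4) → ends 80
uid at 80 (size 3, align 1) → ends 83
tail pad 1 to reach multiple of 4
total 84 bytes, alignment 4
array of 18: 18 × 84 = 1512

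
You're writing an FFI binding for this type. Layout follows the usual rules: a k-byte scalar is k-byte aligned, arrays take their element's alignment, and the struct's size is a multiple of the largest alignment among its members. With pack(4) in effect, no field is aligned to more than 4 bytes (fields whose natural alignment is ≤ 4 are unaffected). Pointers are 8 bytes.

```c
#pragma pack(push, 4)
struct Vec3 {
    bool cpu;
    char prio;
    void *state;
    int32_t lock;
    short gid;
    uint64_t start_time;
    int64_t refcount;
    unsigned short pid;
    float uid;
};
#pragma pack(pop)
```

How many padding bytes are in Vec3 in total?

6

0..1  cpu  (1B, 1-aligned)
1..2  prio  (1B, 1-aligned)
2..4  -- padding (2B)
4..12  state  (8B, 4-aligned)
12..16  lock  (4B, 4-aligned)
16..18  gid  (2B, 2-aligned)
18..20  -- padding (2B)
20..28  start_time  (8B, 4-aligned)
28..36  refcount  (8B, 4-aligned)
36..38  pid  (2B, 2-aligned)
38..40  -- padding (2B)
40..44  uid  (4B, 4-aligned)
sizeof = 44, alignof = 4
data bytes 38, size 44 → padding 6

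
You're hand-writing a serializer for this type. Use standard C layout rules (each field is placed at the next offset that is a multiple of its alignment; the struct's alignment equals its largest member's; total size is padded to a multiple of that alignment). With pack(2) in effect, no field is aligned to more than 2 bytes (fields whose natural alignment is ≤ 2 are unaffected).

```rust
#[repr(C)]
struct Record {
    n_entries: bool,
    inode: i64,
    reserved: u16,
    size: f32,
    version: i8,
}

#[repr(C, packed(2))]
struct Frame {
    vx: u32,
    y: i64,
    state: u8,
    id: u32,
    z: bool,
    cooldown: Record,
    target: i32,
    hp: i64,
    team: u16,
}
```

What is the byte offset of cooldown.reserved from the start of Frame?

36

Record: n_entries at 0 (size 1, align 1) → ends 1; pad 7 to align 8 for inode; inode at 8 (size 8, align 8) → ends 16; reserved at 16 (size 2, align 2) → ends 18; pad 2 to align 4 for size; size at 20 (size 4, align 4) → ends 24; version at 24 (size 1, align 1) → ends 25; tail pad 7 to reach multiple of 8; total 32 bytes, alignment 8
vx at 0 (size 4, align 2) → ends 4
y at 4 (size 8, align 2) → ends 12
state at 12 (size 1, align 1) → ends 13
pad 1 to align 2 for id
id at 14 (size 4, align 2) → ends 18
z at 18 (size 1, align 1) → ends 19
pad 1 to align 2 for cooldown
cooldown at 20 (size 32, align 2) → ends 52
within Record: reserved at 16
20 + 16 = 36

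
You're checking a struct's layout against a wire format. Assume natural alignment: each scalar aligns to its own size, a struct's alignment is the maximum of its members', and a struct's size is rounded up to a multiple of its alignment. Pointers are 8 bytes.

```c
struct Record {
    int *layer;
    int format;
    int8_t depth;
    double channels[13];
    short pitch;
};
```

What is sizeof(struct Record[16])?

2048

0..8  layer  (8B, 8-aligned)
8..12  format  (4B, 4-aligned)
12..13  depth  (1B, 1-aligned)
13..16  -- padding (3B)
16..120  channels  (104B, 8-aligned)
120..122  pitch  (2B, 2-aligned)
122..128  -- tail padding (6B)
sizeof = 128, alignof = 8
array of 16: 16 × 128 = 2048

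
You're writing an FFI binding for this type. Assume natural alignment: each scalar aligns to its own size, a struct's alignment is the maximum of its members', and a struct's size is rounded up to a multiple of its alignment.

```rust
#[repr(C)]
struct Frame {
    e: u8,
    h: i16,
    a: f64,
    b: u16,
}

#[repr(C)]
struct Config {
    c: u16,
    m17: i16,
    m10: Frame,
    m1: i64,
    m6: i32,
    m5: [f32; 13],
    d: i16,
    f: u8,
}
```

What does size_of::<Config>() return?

Frame: @0: e [1B, align 1] → 1; +1 pad (align 2); @2: h [2B, align 2] → 4; +4 pad (align 8); @8: a [8B, align 8] → 16; @16: b [2B, align 2] → 18; +6 tail pad (align 8); size 24, align 8
@0: c [2B, align 2] → 2
@2: m17 [2B, align 2] → 4
+4 pad (align 8)
@8: m10 [24B, align 8] → 32
@32: m1 [8B, align 8] → 40
@40: m6 [4B, align 4] → 44
@44: m5 [52B, align 4] → 96
@96: d [2B, align 2] → 98
@98: f [1B, align 1] → 99
+5 tail pad (align 8)
size 104, align 8

104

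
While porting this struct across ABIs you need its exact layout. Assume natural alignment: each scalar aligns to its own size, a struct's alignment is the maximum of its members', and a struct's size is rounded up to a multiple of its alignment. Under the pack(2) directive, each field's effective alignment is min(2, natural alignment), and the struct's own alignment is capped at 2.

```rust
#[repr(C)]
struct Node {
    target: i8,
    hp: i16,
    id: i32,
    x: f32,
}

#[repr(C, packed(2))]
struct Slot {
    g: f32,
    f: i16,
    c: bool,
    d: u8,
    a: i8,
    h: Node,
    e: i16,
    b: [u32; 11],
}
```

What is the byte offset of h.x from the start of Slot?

Node: @0: target [1B, align 1] → 1; +1 pad (align 2); @2: hp [2B, align 2] → 4; @4: id [4B, align 4] → 8; @8: x [4B, align 4] → 12; size 12, align 4
@0: g [4B, align 2] → 4
@4: f [2B, align 2] → 6
@6: c [1B, align 1] → 7
@7: d [1B, align 1] → 8
@8: a [1B, align 1] → 9
+1 pad (align 2)
@10: h [12B, align 2] → 22
within Node: x at 8
10 + 8 = 18

18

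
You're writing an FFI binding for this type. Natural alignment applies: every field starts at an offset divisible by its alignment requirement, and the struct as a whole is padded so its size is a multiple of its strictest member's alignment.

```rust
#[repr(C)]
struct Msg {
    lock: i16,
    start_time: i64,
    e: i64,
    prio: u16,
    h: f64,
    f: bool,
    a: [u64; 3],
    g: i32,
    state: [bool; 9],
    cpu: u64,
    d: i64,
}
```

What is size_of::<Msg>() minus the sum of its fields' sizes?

lock at 0 (size 2, align 2) → ends 2
pad 6 to align 8 for start_time
start_time at 8 (size 8, align 8) → ends 16
e at 16 (size 8, align 8) → ends 24
prio at 24 (size 2, align 2) → ends 26
pad 6 to align 8 for h
h at 32 (size 8, align 8) → ends 40
f at 40 (size 1, align 1) → ends 41
pad 7 to align 8 for a
a at 48 (size 24, align 8) → ends 72
g at 72 (size 4, align 4) → ends 76
state at 76 (size 9, align 1) → ends 85
pad 3 to align 8 for cpu
cpu at 88 (size 8, align 8) → ends 96
d at 96 (size 8, align 8) → ends 104
total 104 bytes, alignment 8
data bytes 82, size 104 → padding 22

22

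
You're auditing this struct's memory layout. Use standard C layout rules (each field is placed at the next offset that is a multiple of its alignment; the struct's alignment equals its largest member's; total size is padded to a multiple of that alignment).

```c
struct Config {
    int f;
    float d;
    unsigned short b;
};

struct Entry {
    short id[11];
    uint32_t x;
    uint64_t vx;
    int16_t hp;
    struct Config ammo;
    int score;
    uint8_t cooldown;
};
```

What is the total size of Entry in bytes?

64

Config: 0..4  f  (4B, 4-aligned); 4..8  d  (4B, 4-aligned); 8..10  b  (2B, 2-aligned); 10..12  -- tail padding (2B); sizeof = 12, alignof = 4
0..22  id  (22B, 2-aligned)
22..24  -- padding (2B)
24..28  x  (4B, 4-aligned)
28..32  -- padding (4B)
32..40  vx  (8B, 8-aligned)
40..42  hp  (2B, 2-aligned)
42..44  -- padding (2B)
44..56  ammo  (12B, 4-aligned)
56..60  score  (4B, 4-aligned)
60..61  cooldown  (1B, 1-aligned)
61..64  -- tail padding (3B)
sizeof = 64, alignof = 8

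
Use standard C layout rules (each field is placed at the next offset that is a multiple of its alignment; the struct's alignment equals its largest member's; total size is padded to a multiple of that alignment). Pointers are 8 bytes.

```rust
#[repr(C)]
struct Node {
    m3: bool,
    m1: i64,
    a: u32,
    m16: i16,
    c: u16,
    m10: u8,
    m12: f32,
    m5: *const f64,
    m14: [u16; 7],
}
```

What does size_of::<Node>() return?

m3 at 0 (size 1, align 1) → ends 1
pad 7 to align 8 for m1
m1 at 8 (size 8, align 8) → ends 16
a at 16 (size 4, align 4) → ends 20
m16 at 20 (size 2, align 2) → ends 22
c at 22 (size 2, align 2) → ends 24
m10 at 24 (size 1, align 1) → ends 25
pad 3 to align 4 for m12
m12 at 28 (size 4, align 4) → ends 32
m5 at 32 (size 8, align 8) → ends 40
m14 at 40 (size 14, align 2) → ends 54
tail pad 2 to reach multiple of 8
total 56 bytes, alignment 8

56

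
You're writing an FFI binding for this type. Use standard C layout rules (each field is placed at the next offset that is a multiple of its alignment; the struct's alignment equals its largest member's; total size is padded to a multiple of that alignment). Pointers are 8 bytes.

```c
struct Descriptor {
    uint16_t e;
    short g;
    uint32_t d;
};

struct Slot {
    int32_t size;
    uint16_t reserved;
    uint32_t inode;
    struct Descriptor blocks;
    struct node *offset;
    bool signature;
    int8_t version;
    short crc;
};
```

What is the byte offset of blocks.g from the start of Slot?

14

Descriptor: e at 0 (size 2, align 2) → ends 2; g at 2 (size 2, align 2) → ends 4; d at 4 (size 4, align 4) → ends 8; total 8 bytes, alignment 4
size at 0 (size 4, align 4) → ends 4
reserved at 4 (size 2, align 2) → ends 6
pad 2 to align 4 for inode
inode at 8 (size 4, align 4) → ends 12
blocks at 12 (size 8, align 4) → ends 20
within Descriptor: g at 2
12 + 2 = 14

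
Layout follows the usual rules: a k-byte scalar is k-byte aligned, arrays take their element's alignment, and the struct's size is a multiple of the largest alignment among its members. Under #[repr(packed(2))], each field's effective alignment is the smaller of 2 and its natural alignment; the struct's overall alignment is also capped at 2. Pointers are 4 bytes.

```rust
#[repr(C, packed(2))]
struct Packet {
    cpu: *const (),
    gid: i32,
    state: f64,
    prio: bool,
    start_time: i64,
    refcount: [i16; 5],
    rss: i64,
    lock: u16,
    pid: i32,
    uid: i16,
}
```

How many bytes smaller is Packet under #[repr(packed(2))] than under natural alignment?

20

natural layout:
  @0: cpu [4B, align 4] → 4
  @4: gid [4B, align 4] → 8
  @8: state [8B, align 8] → 16
  @16: prio [1B, align 1] → 17
  +7 pad (align 8)
  @24: start_time [8B, align 8] → 32
  @32: refcount [10B, align 2] → 42
  +6 pad (align 8)
  @48: rss [8B, align 8] → 56
  @56: lock [2B, align 2] → 58
  +2 pad (align 4)
  @60: pid [4B, align 4] → 64
  @64: uid [2B, align 2] → 66
  +6 tail pad (align 8)
  size 72, align 8
packed(2) layout:
  @0: cpu [4B, align 2] → 4
  @4: gid [4B, align 2] → 8
  @8: state [8B, align 2] → 16
  @16: prio [1B, align 1] → 17
  +1 pad (align 2)
  @18: start_time [8B, align 2] → 26
  @26: refcount [10B, align 2] → 36
  @36: rss [8B, align 2] → 44
  @44: lock [2B, align 2] → 46
  @46: pid [4B, align 2] → 50
  @50: uid [2B, align 2] → 52
  size 52, align 2
72 − 52 = 20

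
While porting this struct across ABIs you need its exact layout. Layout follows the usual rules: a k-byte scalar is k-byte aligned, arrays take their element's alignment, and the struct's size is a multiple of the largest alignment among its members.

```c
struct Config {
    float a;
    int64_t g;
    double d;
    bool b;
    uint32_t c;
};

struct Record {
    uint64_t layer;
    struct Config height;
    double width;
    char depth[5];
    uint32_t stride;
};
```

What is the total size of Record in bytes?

Config: 0..4  a  (4B, 4-aligned); 4..8  -- padding (4B); 8..16  g  (8B, 8-aligned); 16..24  d  (8B, 8-aligned); 24..25  b  (1B, 1-aligned); 25..28  -- padding (3B); 28..32  c  (4B, 4-aligned); sizeof = 32, alignof = 8
0..8  layer  (8B, 8-aligned)
8..40  height  (32B, 8-aligned)
40..48  width  (8B, 8-aligned)
48..53  depth  (5B, 1-aligned)
53..56  -- padding (3B)
56..60  stride  (4B, 4-aligned)
60..64  -- tail padding (4B)
sizeof = 64, alignof = 8

64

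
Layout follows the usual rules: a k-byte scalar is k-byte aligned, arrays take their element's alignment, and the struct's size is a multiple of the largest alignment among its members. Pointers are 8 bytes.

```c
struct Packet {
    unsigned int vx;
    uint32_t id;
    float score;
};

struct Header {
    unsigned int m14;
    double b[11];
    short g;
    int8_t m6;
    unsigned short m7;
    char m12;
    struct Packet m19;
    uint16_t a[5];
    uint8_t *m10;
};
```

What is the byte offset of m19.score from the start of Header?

Packet: @0: vx [4B, align 4] → 4; @4: id [4B, align 4] → 8; @8: score [4B, align 4] → 12; size 12, align 4
@0: m14 [4B, align 4] → 4
+4 pad (align 8)
@8: b [88B, align 8] → 96
@96: g [2B, align 2] → 98
@98: m6 [1B, align 1] → 99
+1 pad (align 2)
@100: m7 [2B, align 2] → 102
@102: m12 [1B, align 1] → 103
+1 pad (align 4)
@104: m19 [12B, align 4] → 116
within Packet: score at 8
104 + 8 = 112

112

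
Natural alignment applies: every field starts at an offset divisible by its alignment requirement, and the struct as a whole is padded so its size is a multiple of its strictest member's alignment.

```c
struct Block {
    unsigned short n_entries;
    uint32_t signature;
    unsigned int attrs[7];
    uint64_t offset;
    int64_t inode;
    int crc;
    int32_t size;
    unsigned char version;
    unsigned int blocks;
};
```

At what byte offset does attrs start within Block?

8

@0: n_entries [2B, align 2] → 2
+2 pad (align 4)
@4: signature [4B, align 4] → 8
@8: attrs [28B, align 4] → 36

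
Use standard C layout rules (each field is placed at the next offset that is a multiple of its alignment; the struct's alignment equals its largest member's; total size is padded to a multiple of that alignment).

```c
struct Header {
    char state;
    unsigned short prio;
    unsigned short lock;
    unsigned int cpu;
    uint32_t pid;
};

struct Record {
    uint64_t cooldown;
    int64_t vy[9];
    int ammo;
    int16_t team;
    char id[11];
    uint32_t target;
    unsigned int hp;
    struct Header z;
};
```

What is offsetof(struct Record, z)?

108

Header: @0: state [1B, align 1] → 1; +1 pad (align 2); @2: prio [2B, align 2] → 4; @4: lock [2B, align 2] → 6; +2 pad (align 4); @8: cpu [4B, align 4] → 12; @12: pid [4B, align 4] → 16; size 16, align 4
@0: cooldown [8B, align 8] → 8
@8: vy [72B, align 8] → 80
@80: ammo [4B, align 4] → 84
@84: team [2B, align 2] → 86
@86: id [11B, align 1] → 97
+3 pad (align 4)
@100: target [4B, align 4] → 104
@104: hp [4B, align 4] → 108
@108: z [16B, align 4] → 124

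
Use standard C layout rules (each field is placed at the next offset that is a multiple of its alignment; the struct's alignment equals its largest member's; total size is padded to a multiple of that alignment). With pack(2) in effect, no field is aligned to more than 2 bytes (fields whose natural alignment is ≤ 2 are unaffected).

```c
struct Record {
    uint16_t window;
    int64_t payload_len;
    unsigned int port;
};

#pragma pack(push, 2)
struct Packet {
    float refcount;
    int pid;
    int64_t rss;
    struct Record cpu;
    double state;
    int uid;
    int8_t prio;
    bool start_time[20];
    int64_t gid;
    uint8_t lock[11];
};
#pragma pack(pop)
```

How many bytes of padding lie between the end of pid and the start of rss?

0

Record: @0: window [2B, align 2] → 2; +6 pad (align 8); @8: payload_len [8B, align 8] → 16; @16: port [4B, align 4] → 20; +4 tail pad (align 8); size 24, align 8
@0: refcount [4B, align 2] → 4
@4: pid [4B, align 2] → 8
@8: rss [8B, align 2] → 16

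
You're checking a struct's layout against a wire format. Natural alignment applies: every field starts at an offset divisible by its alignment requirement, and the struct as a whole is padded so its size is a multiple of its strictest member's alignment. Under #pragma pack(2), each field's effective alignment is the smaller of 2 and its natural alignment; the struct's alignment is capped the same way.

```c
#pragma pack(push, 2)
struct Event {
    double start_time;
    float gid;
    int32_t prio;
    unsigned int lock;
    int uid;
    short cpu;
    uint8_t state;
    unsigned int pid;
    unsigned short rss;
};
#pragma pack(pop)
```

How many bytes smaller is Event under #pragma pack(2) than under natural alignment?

natural layout:
  0..8  start_time  (8B, 8-aligned)
  8..12  gid  (4B, 4-aligned)
  12..16  prio  (4B, 4-aligned)
  16..20  lock  (4B, 4-aligned)
  20..24  uid  (4B, 4-aligned)
  24..26  cpu  (2B, 2-aligned)
  26..27  state  (1B, 1-aligned)
  27..28  -- padding (1B)
  28..32  pid  (4B, 4-aligned)
  32..34  rss  (2B, 2-aligned)
  34..40  -- tail padding (6B)
  sizeof = 40, alignof = 8
packed(2) layout:
  0..8  start_time  (8B, 2-aligned)
  8..12  gid  (4B, 2-aligned)
  12..16  prio  (4B, 2-aligned)
  16..20  lock  (4B, 2-aligned)
  20..24  uid  (4B, 2-aligned)
  24..26  cpu  (2B, 2-aligned)
  26..27  state  (1B, 1-aligned)
  27..28  -- padding (1B)
  28..32  pid  (4B, 2-aligned)
  32..34  rss  (2B, 2-aligned)
  sizeof = 34, alignof = 2
40 − 34 = 6

6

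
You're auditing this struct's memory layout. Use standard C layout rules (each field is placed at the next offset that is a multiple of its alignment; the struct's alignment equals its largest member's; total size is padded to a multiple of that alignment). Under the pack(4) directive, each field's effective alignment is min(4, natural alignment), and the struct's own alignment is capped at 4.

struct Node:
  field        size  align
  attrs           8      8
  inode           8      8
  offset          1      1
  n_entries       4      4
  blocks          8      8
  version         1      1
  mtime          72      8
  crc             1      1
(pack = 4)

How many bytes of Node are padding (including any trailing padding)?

0..8  attrs  (8B, 4-aligned)
8..16  inode  (8B, 4-aligned)
16..17  offset  (1B, 1-aligned)
17..20  -- padding (3B)
20..24  n_entries  (4B, 4-aligned)
24..32  blocks  (8B, 4-aligned)
32..33  version  (1B, 1-aligned)
33..36  -- padding (3B)
36..108  mtime  (72B, 4-aligned)
108..109  crc  (1B, 1-aligned)
109..112  -- tail padding (3B)
sizeof = 112, alignof = 4
data bytes 103, size 112 → padding 9

9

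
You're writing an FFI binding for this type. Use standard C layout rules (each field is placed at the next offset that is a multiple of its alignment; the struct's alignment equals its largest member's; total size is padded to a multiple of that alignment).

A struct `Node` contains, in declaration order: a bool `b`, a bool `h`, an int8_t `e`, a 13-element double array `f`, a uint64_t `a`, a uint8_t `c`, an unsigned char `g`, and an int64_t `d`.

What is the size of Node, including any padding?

0..1  b  (1B, 1-aligned)
1..2  h  (1B, 1-aligned)
2..3  e  (1B, 1-aligned)
3..8  -- padding (5B)
8..112  f  (104B, 8-aligned)
112..120  a  (8B, 8-aligned)
120..121  c  (1B, 1-aligned)
121..122  g  (1B, 1-aligned)
122..128  -- padding (6B)
128..136  d  (8B, 8-aligned)
sizeof = 136, alignof = 8

136 bytes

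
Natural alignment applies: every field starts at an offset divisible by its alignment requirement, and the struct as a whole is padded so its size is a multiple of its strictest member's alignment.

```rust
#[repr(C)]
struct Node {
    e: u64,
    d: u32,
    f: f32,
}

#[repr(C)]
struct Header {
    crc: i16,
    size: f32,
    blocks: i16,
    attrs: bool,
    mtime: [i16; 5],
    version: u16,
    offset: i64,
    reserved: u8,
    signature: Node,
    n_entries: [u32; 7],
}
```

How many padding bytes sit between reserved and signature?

Node: 0..8  e  (8B, 8-aligned); 8..12  d  (4B, 4-aligned); 12..16  f  (4B, 4-aligned); sizeof = 16, alignof = 8
0..2  crc  (2B, 2-aligned)
2..4  -- padding (2B)
4..8  size  (4B, 4-aligned)
8..10  blocks  (2B, 2-aligned)
10..11  attrs  (1B, 1-aligned)
11..12  -- padding (1B)
12..22  mtime  (10B, 2-aligned)
22..24  version  (2B, 2-aligned)
24..32  offset  (8B, 8-aligned)
32..33  reserved  (1B, 1-aligned)
33..40  -- padding (7B)
40..56  signature  (16B, 8-aligned)

7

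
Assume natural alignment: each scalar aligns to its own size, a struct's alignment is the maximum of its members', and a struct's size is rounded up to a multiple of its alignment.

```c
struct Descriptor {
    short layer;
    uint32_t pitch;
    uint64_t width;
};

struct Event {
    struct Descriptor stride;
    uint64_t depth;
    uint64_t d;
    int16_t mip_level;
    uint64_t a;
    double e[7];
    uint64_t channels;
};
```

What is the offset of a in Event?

Descriptor: layer at 0 (size 2, align 2) → ends 2; pad 2 to align 4 for pitch; pitch at 4 (size 4, align 4) → ends 8; width at 8 (size 8, align 8) → ends 16; total 16 bytes, alignment 8
stride at 0 (size 16, align 8) → ends 16
depth at 16 (size 8, align 8) → ends 24
d at 24 (size 8, align 8) → ends 32
mip_level at 32 (size 2, align 2) → ends 34
pad 6 to align 8 for a
a at 40 (size 8, align 8) → ends 48

40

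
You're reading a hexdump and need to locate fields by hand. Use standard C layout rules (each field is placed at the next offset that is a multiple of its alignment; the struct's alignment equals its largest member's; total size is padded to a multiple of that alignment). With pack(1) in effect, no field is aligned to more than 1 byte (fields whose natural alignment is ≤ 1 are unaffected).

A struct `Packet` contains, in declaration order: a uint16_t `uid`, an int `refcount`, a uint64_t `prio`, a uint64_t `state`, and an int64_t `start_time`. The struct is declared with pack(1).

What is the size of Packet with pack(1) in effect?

30

uid at 0 (size 2, align 1) → ends 2
refcount at 2 (size 4, align 1) → ends 6
prio at 6 (size 8, align 1) → ends 14
state at 14 (size 8, align 1) → ends 22
start_time at 22 (size 8, align 1) → ends 30
total 30 bytes, alignment 1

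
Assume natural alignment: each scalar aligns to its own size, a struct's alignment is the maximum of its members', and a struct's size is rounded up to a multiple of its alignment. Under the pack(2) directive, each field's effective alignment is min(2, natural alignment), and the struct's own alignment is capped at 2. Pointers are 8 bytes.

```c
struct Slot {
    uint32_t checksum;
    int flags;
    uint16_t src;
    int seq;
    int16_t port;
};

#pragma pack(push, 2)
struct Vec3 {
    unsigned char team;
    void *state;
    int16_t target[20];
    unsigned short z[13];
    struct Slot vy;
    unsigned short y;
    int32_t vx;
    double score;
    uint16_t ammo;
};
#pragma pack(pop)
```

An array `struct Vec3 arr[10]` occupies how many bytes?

Slot: checksum at 0 (size 4, align 4) → ends 4; flags at 4 (size 4, align 4) → ends 8; src at 8 (size 2, align 2) → ends 10; pad 2 to align 4 for seq; seq at 12 (size 4, align 4) → ends 16; port at 16 (size 2, align 2) → ends 18; tail pad 2 to reach multiple of 4; total 20 bytes, alignment 4
team at 0 (size 1, align 1) → ends 1
pad 1 to align 2 for state
state at 2 (size 8, align 2) → ends 10
target at 10 (size 40, align 2) → ends 50
z at 50 (size 26, align 2) → ends 76
vy at 76 (size 20, align 2) → ends 96
y at 96 (size 2, align 2) → ends 98
vx at 98 (size 4, align 2) → ends 102
score at 102 (size 8, align 2) → ends 110
ammo at 110 (size 2, align 2) → ends 112
total 112 bytes, alignment 2
array of 10: 10 × 112 = 1120

1120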